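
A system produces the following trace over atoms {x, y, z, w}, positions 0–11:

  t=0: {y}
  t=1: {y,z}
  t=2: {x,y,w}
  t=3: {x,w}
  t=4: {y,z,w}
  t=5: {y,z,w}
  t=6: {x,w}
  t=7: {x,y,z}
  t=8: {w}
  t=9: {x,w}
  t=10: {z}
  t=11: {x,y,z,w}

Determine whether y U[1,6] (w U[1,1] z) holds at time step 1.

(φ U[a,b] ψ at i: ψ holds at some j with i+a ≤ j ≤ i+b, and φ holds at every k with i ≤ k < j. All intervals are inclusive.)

Need some j in [2,7] with (w U[1,1] z), and y at every k in [1,j-1].
  j=2: (w U[1,1] z) — fails.
  j=3: (w U[1,1] z) holds; y holds at every k in [1,2] → satisfied.

Holds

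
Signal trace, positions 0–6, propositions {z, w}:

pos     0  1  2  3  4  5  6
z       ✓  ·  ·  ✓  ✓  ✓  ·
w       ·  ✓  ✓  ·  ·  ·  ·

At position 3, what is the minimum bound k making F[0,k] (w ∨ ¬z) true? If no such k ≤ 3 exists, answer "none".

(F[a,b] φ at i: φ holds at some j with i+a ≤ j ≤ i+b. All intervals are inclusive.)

Scan j = 3,4,… for (w ∨ ¬z):
  j=3: fails
  j=4: fails
  j=5: fails
  j=6: holds
First hit at j=6, so smallest k = 6-3 = 3.

3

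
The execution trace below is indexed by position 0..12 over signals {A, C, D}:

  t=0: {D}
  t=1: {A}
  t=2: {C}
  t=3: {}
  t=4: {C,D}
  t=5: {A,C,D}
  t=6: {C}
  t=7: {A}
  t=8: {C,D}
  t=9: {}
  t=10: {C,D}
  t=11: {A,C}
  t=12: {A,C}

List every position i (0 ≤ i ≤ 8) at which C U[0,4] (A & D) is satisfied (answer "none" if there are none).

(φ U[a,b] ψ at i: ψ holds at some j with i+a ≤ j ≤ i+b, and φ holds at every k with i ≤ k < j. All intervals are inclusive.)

4, 5

Evaluate at each i in [0,8]:
  i=0: ✗ (no rhs in [0,4])
  i=1: ✗ (lhs fails at k=1 before rhs at j=5)
  i=2: ✗ (lhs fails at k=3 before rhs at j=5)
  i=3: ✗ (lhs fails at k=3 before rhs at j=5)
  i=4: ✓ (rhs at j=5; lhs holds on [4,4])
  i=5: ✓ (rhs at j=5)
  i=6: ✗ (no rhs in [6,10])
  i=7: ✗ (no rhs in [7,11])
  i=8: ✗ (no rhs in [8,12])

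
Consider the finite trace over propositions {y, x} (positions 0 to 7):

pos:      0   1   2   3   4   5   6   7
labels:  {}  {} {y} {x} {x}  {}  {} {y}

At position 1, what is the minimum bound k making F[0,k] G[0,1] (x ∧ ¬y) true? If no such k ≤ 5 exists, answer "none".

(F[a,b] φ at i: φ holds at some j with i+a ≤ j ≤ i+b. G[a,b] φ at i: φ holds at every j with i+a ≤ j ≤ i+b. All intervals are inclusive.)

2

Scan j = 1,2,… for G[0,1] (x ∧ ¬y):
  j=1: fails
  j=2: fails
  j=3: holds
First hit at j=3, so smallest k = 3-1 = 2.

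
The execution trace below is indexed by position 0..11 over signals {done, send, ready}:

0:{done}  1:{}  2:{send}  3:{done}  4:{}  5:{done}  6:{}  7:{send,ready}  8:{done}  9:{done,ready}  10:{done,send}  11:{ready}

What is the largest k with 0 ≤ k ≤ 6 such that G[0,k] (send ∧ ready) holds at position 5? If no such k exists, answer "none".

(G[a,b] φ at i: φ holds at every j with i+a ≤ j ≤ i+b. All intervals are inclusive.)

none

(send ∧ ready) must hold from j=5 onward; find where it first fails.
  j=5: fails → no k works.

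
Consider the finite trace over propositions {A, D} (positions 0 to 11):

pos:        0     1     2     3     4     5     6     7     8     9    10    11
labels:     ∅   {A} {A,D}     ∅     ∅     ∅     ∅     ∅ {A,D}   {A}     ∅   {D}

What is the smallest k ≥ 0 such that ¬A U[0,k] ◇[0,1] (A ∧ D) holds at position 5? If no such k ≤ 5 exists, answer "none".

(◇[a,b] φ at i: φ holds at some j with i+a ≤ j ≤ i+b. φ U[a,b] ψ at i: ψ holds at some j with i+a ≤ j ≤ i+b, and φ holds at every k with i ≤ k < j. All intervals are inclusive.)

2

Need earliest j ≥ 5 with ◇[0,1] (A ∧ D), and ¬A at every k in [5,j-1].
  j=5: rhs fails.
  j=6: rhs fails.
  j=7: rhs holds; lhs holds on [5,6]. k = 2.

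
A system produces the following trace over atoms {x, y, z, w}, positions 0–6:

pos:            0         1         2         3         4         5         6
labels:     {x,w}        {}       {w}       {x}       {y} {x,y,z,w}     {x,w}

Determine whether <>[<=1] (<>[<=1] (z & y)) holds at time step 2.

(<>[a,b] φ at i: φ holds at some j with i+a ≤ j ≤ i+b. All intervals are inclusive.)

No

Check <>[<=1] (z & y) at each j in [2,3]:
  j=2: fails (none in [2,3])
  j=3: fails (none in [3,4])
No position in the window satisfies it → formula fails.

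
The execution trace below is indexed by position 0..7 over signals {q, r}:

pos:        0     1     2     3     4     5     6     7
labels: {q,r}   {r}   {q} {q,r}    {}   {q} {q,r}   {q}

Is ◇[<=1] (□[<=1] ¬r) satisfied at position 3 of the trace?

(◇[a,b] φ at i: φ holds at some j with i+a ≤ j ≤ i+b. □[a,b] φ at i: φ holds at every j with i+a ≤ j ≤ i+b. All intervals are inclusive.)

Yes

Check □[<=1] ¬r at each j in [3,4]:
  j=3: fails at 3
  j=4: holds on [4,5]
Found at j=4 → formula holds.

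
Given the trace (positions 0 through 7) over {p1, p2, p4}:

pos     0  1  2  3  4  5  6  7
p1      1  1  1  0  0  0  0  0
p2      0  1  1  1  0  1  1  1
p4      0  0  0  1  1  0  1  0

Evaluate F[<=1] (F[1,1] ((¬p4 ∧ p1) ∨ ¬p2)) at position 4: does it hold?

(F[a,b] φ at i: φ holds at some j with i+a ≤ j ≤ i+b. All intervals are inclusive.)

No

Check F[1,1] ((¬p4 ∧ p1) ∨ ¬p2) at each j in [4,5]:
  j=4: fails (none in [5,5])
  j=5: fails (none in [6,6])
No position in the window satisfies it → formula fails.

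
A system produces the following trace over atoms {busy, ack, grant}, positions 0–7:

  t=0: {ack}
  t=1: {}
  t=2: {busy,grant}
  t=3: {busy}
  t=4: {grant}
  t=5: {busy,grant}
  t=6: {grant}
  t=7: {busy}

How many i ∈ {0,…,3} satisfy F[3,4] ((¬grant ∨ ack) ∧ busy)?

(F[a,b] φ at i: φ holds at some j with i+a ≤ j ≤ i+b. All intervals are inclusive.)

Evaluate at each i in [0,3]:
  i=0: ✓ (witness j=3)
  i=1: ✗ (none in [4,5])
  i=2: ✗ (none in [5,6])
  i=3: ✓ (witness j=7)
Positions where it holds: {0, 3} → 2.

2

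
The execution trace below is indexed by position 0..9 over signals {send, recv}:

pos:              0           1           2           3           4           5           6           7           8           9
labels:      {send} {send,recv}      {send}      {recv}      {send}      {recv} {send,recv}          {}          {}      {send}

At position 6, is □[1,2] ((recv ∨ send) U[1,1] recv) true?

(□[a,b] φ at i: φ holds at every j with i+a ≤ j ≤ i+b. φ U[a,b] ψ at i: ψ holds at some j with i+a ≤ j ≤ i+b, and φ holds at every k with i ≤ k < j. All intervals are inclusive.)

Check ((recv ∨ send) U[1,1] recv) at every j in [7,8]:
  j=7: fails
  j=8: fails
Fails at j=7 → formula fails.

No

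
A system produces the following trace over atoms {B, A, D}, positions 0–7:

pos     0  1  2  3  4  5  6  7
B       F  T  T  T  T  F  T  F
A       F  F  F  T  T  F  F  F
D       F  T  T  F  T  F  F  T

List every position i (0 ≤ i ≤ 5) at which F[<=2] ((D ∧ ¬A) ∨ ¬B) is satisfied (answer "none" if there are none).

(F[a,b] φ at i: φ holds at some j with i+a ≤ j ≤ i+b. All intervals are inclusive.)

Evaluate at each i in [0,5]:
  i=0: ✓ (witness j=0)
  i=1: ✓ (witness j=1)
  i=2: ✓ (witness j=2)
  i=3: ✓ (witness j=5)
  i=4: ✓ (witness j=5)
  i=5: ✓ (witness j=5)

0, 1, 2, 3, 4, 5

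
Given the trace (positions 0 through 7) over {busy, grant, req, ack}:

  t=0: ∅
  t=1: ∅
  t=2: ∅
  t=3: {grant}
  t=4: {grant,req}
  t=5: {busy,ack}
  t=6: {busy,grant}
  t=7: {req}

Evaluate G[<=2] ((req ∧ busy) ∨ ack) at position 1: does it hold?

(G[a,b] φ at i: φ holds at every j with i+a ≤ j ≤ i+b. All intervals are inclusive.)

False

Check ((req ∧ busy) ∨ ack) at every j in [1,3]:
  j=1: false
  j=2: false
  j=3: false
Fails at j=1 → formula fails.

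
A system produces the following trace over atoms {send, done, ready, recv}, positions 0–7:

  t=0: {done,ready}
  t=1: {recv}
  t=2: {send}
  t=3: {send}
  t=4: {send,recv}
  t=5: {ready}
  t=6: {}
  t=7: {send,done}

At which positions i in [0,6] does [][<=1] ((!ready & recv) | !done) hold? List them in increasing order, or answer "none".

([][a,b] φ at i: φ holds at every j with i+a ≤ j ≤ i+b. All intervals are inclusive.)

1, 2, 3, 4, 5

Evaluate at each i in [0,6]:
  i=0: ✗ (fails at j=0)
  i=1: ✓ (all of [1,2])
  i=2: ✓ (all of [2,3])
  i=3: ✓ (all of [3,4])
  i=4: ✓ (all of [4,5])
  i=5: ✓ (all of [5,6])
  i=6: ✗ (fails at j=7)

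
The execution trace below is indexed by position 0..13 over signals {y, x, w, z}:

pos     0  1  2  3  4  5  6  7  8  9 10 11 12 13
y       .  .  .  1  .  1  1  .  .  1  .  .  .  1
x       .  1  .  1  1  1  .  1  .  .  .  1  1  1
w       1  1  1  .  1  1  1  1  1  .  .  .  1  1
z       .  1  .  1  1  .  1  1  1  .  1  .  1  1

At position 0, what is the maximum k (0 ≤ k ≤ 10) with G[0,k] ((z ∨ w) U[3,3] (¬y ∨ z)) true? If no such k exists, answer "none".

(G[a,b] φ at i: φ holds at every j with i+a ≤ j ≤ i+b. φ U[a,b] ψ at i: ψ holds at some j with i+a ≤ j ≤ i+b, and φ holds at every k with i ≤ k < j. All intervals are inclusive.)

1

((z ∨ w) U[3,3] (¬y ∨ z)) must hold from j=0 onward; find where it first fails.
  j=0: holds
  j=1: holds
  j=2: fails
Holds on [0,1], so largest k = 1.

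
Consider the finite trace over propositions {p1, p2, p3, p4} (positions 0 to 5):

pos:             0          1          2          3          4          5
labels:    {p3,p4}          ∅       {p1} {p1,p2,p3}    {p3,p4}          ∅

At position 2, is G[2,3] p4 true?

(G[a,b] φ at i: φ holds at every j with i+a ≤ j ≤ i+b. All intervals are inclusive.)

Check p4 at every j in [4,5]:
  j=4: true
  j=5: false
Fails at j=5 → formula fails.

Does not hold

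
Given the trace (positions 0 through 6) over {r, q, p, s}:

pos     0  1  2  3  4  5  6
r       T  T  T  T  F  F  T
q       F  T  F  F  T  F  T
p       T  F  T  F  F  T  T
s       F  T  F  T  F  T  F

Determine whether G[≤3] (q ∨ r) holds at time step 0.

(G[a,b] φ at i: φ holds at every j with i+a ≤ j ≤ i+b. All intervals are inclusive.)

Check (q ∨ r) at every j in [0,3]:
  j=0: true
  j=1: true
  j=2: true
  j=3: true
All positions satisfy it → formula holds.

Holds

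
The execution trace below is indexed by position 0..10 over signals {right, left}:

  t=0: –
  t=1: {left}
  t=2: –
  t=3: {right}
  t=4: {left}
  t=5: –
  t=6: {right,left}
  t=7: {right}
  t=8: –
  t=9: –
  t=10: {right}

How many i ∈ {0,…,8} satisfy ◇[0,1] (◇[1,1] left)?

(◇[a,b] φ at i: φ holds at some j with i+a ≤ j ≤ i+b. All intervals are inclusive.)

Evaluate at each i in [0,8]:
  i=0: ✓ (witness j=0)
  i=1: ✗ (none in [1,2])
  i=2: ✓ (witness j=3)
  i=3: ✓ (witness j=3)
  i=4: ✓ (witness j=5)
  i=5: ✓ (witness j=5)
  i=6: ✗ (none in [6,7])
  i=7: ✗ (none in [7,8])
  i=8: ✗ (none in [8,9])
Positions where it holds: {0, 2, 3, 4, 5} → 5.

5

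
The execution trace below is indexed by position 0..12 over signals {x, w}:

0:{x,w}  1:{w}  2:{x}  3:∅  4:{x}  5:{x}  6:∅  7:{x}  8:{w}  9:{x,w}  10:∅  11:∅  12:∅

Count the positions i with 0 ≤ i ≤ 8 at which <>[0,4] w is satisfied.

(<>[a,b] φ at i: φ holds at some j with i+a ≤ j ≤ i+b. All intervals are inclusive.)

7

Evaluate at each i in [0,8]:
  i=0: ✓ (witness j=0)
  i=1: ✓ (witness j=1)
  i=2: ✗ (none in [2,6])
  i=3: ✗ (none in [3,7])
  i=4: ✓ (witness j=8)
  i=5: ✓ (witness j=8)
  i=6: ✓ (witness j=8)
  i=7: ✓ (witness j=8)
  i=8: ✓ (witness j=8)
Positions where it holds: {0, 1, 4, 5, 6, 7, 8} → 7.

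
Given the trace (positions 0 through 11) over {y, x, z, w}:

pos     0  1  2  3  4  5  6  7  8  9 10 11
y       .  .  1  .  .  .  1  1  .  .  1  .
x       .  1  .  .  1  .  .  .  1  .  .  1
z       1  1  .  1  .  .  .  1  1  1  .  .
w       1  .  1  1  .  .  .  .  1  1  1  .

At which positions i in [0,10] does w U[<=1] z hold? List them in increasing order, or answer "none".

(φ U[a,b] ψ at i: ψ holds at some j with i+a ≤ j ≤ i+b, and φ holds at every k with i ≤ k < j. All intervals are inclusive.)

0, 1, 2, 3, 7, 8, 9

Evaluate at each i in [0,10]:
  i=0: ✓ (rhs at j=0)
  i=1: ✓ (rhs at j=1)
  i=2: ✓ (rhs at j=3; lhs holds on [2,2])
  i=3: ✓ (rhs at j=3)
  i=4: ✗ (no rhs in [4,5])
  i=5: ✗ (no rhs in [5,6])
  i=6: ✗ (lhs fails at k=6 before rhs at j=7)
  i=7: ✓ (rhs at j=7)
  i=8: ✓ (rhs at j=8)
  i=9: ✓ (rhs at j=9)
  i=10: ✗ (no rhs in [10,11])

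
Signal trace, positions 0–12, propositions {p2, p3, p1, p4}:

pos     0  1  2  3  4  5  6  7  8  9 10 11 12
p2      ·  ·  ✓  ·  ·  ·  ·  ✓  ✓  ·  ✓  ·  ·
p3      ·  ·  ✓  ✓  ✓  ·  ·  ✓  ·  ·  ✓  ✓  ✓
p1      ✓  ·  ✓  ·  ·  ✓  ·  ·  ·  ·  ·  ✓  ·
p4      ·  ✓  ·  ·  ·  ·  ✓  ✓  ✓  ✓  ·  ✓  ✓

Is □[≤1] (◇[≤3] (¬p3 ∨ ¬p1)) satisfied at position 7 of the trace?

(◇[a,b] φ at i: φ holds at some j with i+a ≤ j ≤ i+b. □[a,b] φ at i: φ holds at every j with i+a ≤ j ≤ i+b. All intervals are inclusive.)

Check ◇[≤3] (¬p3 ∨ ¬p1) at every j in [7,8]:
  j=7: holds (witness at 7)
  j=8: holds (witness at 8)
All positions satisfy it → formula holds.

Holds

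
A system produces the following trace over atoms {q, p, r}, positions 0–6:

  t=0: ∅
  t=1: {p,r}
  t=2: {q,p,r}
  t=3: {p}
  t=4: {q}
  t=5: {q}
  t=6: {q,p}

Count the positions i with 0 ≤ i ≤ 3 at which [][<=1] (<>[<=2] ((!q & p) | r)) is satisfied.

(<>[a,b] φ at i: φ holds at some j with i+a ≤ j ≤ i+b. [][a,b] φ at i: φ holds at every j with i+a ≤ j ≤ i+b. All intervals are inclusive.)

3

Evaluate at each i in [0,3]:
  i=0: ✓ (all of [0,1])
  i=1: ✓ (all of [1,2])
  i=2: ✓ (all of [2,3])
  i=3: ✗ (fails at j=4)
Positions where it holds: {0, 1, 2} → 3.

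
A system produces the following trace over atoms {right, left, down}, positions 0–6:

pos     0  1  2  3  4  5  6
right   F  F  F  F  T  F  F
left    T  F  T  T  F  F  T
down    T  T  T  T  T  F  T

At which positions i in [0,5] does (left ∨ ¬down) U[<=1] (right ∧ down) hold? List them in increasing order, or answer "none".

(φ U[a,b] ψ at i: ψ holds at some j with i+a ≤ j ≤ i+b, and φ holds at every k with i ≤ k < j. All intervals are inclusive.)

Evaluate at each i in [0,5]:
  i=0: ✗ (no rhs in [0,1])
  i=1: ✗ (no rhs in [1,2])
  i=2: ✗ (no rhs in [2,3])
  i=3: ✓ (rhs at j=4; lhs holds on [3,3])
  i=4: ✓ (rhs at j=4)
  i=5: ✗ (no rhs in [5,6])

3, 4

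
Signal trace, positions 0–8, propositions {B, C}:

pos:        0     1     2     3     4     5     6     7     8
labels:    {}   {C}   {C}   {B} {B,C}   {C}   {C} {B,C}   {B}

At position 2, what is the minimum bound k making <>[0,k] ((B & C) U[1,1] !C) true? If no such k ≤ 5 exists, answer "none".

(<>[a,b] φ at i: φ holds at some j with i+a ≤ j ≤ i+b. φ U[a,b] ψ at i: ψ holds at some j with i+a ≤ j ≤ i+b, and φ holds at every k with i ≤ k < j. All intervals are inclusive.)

5

Scan j = 2,3,… for ((B & C) U[1,1] !C):
  j=2: fails
  j=3: fails
  j=4: fails
  j=5: fails
  j=6: fails
  j=7: holds
First hit at j=7, so smallest k = 7-2 = 5.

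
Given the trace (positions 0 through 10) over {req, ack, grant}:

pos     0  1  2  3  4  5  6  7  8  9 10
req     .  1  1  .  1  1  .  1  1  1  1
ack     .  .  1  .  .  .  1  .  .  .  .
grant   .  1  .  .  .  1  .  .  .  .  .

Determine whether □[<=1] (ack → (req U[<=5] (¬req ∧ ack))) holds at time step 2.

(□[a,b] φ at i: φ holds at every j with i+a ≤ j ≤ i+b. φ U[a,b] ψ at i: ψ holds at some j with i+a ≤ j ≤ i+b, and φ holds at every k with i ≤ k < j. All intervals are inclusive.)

False

Check (ack → (req U[<=5] (¬req ∧ ack))) at every j in [2,3]:
  j=2: antecedent true; consequent fails → ✗
  j=3: antecedent false → ✓
Fails at j=2 → formula fails.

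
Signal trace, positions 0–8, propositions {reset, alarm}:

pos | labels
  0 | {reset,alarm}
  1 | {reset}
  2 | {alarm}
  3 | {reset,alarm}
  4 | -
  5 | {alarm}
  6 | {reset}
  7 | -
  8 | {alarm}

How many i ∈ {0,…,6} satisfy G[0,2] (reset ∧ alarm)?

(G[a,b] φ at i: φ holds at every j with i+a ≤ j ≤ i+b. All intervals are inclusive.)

Evaluate at each i in [0,6]:
  i=0: ✗ (fails at j=1)
  i=1: ✗ (fails at j=1)
  i=2: ✗ (fails at j=2)
  i=3: ✗ (fails at j=4)
  i=4: ✗ (fails at j=4)
  i=5: ✗ (fails at j=5)
  i=6: ✗ (fails at j=6)
Positions where it holds: {} → 0.

0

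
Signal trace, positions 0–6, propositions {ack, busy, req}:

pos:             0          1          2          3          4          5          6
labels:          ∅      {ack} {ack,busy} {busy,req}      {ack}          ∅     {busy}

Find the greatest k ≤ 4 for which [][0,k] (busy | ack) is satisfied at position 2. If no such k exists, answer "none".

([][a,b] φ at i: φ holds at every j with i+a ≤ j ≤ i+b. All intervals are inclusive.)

(busy | ack) must hold from j=2 onward; find where it first fails.
  j=2: holds
  j=3: holds
  j=4: holds
  j=5: fails
Holds on [2,4], so largest k = 2.

2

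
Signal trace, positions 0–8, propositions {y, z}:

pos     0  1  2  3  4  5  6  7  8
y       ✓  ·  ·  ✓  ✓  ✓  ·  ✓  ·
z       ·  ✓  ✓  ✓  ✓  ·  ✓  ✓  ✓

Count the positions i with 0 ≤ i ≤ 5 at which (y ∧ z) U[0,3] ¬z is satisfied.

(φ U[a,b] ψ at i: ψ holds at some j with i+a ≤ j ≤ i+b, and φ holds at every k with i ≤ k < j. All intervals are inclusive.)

4

Evaluate at each i in [0,5]:
  i=0: ✓ (rhs at j=0)
  i=1: ✗ (no rhs in [1,4])
  i=2: ✗ (lhs fails at k=2 before rhs at j=5)
  i=3: ✓ (rhs at j=5; lhs holds on [3,4])
  i=4: ✓ (rhs at j=5; lhs holds on [4,4])
  i=5: ✓ (rhs at j=5)
Positions where it holds: {0, 3, 4, 5} → 4.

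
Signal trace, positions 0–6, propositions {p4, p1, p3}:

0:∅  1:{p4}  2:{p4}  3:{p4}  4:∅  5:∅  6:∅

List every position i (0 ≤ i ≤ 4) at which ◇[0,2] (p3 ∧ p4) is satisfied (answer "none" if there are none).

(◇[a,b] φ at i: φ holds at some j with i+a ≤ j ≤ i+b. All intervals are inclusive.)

none

Evaluate at each i in [0,4]:
  i=0: ✗ (none in [0,2])
  i=1: ✗ (none in [1,3])
  i=2: ✗ (none in [2,4])
  i=3: ✗ (none in [3,5])
  i=4: ✗ (none in [4,6])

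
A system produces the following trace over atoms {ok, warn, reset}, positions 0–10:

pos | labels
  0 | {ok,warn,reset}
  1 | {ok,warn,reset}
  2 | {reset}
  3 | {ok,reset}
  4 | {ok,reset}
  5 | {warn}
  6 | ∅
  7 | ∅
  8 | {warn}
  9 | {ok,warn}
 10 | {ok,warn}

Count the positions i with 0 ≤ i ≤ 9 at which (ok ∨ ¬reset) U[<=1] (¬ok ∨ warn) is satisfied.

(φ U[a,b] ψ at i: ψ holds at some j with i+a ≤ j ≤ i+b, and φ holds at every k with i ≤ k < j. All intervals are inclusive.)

Evaluate at each i in [0,9]:
  i=0: ✓ (rhs at j=0)
  i=1: ✓ (rhs at j=1)
  i=2: ✓ (rhs at j=2)
  i=3: ✗ (no rhs in [3,4])
  i=4: ✓ (rhs at j=5; lhs holds on [4,4])
  i=5: ✓ (rhs at j=5)
  i=6: ✓ (rhs at j=6)
  i=7: ✓ (rhs at j=7)
  i=8: ✓ (rhs at j=8)
  i=9: ✓ (rhs at j=9)
Positions where it holds: {0, 1, 2, 4, 5, 6, 7, 8, 9} → 9.

9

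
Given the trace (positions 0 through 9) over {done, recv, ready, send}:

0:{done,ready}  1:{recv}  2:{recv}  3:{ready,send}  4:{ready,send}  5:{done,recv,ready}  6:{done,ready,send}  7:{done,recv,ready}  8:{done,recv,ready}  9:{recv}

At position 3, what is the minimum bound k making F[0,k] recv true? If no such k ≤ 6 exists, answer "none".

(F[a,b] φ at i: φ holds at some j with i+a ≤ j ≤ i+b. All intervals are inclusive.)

Scan j = 3,4,… for recv:
  j=3: fails
  j=4: fails
  j=5: holds
First hit at j=5, so smallest k = 5-3 = 2.

2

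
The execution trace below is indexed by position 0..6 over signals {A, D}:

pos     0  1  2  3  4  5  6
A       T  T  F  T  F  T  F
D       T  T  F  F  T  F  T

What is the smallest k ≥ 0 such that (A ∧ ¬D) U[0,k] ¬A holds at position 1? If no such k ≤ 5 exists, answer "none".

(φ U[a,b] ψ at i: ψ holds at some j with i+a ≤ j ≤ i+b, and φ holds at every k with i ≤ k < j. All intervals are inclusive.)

none

Need earliest j ≥ 1 with ¬A, and (A ∧ ¬D) at every k in [1,j-1].
  j=1: rhs fails.
  j=2: rhs holds but lhs fails at k=1.
  j=3: rhs fails.
  j=4: rhs holds but lhs fails at k=1.
  j=5: rhs fails.
  j=6: rhs holds but lhs fails at k=1.
No witness within the range → none.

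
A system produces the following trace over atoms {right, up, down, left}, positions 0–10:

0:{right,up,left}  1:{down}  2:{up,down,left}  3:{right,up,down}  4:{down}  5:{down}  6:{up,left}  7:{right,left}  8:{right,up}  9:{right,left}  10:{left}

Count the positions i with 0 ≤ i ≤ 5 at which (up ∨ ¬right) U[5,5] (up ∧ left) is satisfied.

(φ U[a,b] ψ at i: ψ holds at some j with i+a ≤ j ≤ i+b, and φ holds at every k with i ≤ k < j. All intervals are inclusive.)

1

Evaluate at each i in [0,5]:
  i=0: ✗ (no rhs in [5,5])
  i=1: ✓ (rhs at j=6; lhs holds on [1,5])
  i=2: ✗ (no rhs in [7,7])
  i=3: ✗ (no rhs in [8,8])
  i=4: ✗ (no rhs in [9,9])
  i=5: ✗ (no rhs in [10,10])
Positions where it holds: {1} → 1.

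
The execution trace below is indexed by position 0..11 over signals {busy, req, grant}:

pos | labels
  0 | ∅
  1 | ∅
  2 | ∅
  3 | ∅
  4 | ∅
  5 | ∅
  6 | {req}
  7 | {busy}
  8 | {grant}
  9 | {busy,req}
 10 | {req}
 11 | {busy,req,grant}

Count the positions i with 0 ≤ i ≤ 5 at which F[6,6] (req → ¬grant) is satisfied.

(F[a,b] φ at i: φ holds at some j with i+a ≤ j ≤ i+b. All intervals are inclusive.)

5

Evaluate at each i in [0,5]:
  i=0: ✓ (witness j=6)
  i=1: ✓ (witness j=7)
  i=2: ✓ (witness j=8)
  i=3: ✓ (witness j=9)
  i=4: ✓ (witness j=10)
  i=5: ✗ (none in [11,11])
Positions where it holds: {0, 1, 2, 3, 4} → 5.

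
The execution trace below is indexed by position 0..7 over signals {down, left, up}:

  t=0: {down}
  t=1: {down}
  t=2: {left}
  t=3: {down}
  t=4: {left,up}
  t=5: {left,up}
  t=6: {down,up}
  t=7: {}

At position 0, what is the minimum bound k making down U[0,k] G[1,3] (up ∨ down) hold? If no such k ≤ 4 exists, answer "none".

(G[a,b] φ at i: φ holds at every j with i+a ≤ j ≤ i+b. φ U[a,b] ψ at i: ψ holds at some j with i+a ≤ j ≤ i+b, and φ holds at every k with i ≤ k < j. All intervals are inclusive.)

Need earliest j ≥ 0 with G[1,3] (up ∨ down), and down at every k in [0,j-1].
  j=0: rhs fails.
  j=1: rhs fails.
  j=2: rhs holds; lhs holds on [0,1]. k = 2.

2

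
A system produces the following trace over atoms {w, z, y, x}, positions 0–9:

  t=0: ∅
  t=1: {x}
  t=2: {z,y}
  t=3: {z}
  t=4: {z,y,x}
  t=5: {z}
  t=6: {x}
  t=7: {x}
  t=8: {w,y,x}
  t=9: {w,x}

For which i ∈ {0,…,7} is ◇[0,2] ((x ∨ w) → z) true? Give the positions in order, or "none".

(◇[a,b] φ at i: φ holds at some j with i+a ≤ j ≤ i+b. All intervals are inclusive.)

0, 1, 2, 3, 4, 5

Evaluate at each i in [0,7]:
  i=0: ✓ (witness j=0)
  i=1: ✓ (witness j=2)
  i=2: ✓ (witness j=2)
  i=3: ✓ (witness j=3)
  i=4: ✓ (witness j=4)
  i=5: ✓ (witness j=5)
  i=6: ✗ (none in [6,8])
  i=7: ✗ (none in [7,9])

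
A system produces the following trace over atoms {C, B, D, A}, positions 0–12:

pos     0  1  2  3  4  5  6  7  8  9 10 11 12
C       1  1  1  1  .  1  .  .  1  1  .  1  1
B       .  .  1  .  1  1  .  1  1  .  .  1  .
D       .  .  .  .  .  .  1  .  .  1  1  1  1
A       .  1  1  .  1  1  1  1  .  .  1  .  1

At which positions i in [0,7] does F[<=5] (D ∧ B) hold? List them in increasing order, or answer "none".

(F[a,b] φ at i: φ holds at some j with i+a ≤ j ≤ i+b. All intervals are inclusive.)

6, 7

Evaluate at each i in [0,7]:
  i=0: ✗ (none in [0,5])
  i=1: ✗ (none in [1,6])
  i=2: ✗ (none in [2,7])
  i=3: ✗ (none in [3,8])
  i=4: ✗ (none in [4,9])
  i=5: ✗ (none in [5,10])
  i=6: ✓ (witness j=11)
  i=7: ✓ (witness j=11)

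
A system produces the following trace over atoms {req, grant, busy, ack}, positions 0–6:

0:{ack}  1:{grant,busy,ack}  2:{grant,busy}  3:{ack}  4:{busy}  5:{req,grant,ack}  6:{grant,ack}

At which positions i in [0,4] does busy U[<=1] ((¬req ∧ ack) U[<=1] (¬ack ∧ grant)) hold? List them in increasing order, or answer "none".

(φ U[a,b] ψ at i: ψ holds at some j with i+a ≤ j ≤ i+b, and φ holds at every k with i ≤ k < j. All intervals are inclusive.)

Evaluate at each i in [0,4]:
  i=0: ✗ (lhs fails at k=0 before rhs at j=1)
  i=1: ✓ (rhs at j=1)
  i=2: ✓ (rhs at j=2)
  i=3: ✗ (no rhs in [3,4])
  i=4: ✗ (no rhs in [4,5])

1, 2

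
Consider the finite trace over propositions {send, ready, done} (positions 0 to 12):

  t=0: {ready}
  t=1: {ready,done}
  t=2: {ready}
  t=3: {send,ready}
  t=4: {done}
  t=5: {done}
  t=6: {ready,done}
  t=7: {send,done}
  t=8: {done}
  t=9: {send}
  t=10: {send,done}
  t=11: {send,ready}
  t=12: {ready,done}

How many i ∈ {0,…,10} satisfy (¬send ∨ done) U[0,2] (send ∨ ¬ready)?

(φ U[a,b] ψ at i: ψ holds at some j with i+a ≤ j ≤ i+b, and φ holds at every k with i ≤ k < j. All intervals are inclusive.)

10

Evaluate at each i in [0,10]:
  i=0: ✗ (no rhs in [0,2])
  i=1: ✓ (rhs at j=3; lhs holds on [1,2])
  i=2: ✓ (rhs at j=3; lhs holds on [2,2])
  i=3: ✓ (rhs at j=3)
  i=4: ✓ (rhs at j=4)
  i=5: ✓ (rhs at j=5)
  i=6: ✓ (rhs at j=7; lhs holds on [6,6])
  i=7: ✓ (rhs at j=7)
  i=8: ✓ (rhs at j=8)
  i=9: ✓ (rhs at j=9)
  i=10: ✓ (rhs at j=10)
Positions where it holds: {1, 2, 3, 4, 5, 6, 7, 8, 9, 10} → 10.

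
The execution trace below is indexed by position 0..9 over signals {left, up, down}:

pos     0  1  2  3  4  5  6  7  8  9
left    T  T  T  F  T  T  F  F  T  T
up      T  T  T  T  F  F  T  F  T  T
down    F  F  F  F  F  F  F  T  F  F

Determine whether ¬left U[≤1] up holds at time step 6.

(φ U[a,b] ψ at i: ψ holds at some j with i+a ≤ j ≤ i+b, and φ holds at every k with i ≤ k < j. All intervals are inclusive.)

True

Need some j in [6,7] with up, and ¬left at every k in [6,j-1].
  j=6: up holds; no prefix to check → satisfied.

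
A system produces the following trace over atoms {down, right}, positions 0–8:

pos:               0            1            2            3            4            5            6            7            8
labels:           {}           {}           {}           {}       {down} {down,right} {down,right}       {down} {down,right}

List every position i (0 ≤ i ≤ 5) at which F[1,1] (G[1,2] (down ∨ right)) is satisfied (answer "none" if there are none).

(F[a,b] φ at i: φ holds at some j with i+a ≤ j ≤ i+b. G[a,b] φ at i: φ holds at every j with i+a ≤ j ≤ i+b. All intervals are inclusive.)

Evaluate at each i in [0,5]:
  i=0: ✗ (none in [1,1])
  i=1: ✗ (none in [2,2])
  i=2: ✓ (witness j=3)
  i=3: ✓ (witness j=4)
  i=4: ✓ (witness j=5)
  i=5: ✓ (witness j=6)

2, 3, 4, 5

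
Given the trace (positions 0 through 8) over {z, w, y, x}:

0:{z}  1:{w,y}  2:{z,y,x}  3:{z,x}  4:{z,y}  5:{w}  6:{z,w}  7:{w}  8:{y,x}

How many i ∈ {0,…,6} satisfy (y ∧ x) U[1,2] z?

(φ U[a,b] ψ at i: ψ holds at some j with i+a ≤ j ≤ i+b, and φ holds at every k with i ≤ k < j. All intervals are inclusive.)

Evaluate at each i in [0,6]:
  i=0: ✗ (lhs fails at k=0 before rhs at j=2)
  i=1: ✗ (lhs fails at k=1 before rhs at j=2)
  i=2: ✓ (rhs at j=3; lhs holds on [2,2])
  i=3: ✗ (lhs fails at k=3 before rhs at j=4)
  i=4: ✗ (lhs fails at k=4 before rhs at j=6)
  i=5: ✗ (lhs fails at k=5 before rhs at j=6)
  i=6: ✗ (no rhs in [7,8])
Positions where it holds: {2} → 1.

1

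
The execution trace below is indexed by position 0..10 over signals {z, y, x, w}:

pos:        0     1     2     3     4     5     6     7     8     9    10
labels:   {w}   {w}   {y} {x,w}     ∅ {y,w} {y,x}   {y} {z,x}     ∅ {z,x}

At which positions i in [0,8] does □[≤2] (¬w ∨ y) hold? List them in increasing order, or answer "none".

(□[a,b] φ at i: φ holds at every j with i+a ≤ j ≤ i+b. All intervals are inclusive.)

4, 5, 6, 7, 8

Evaluate at each i in [0,8]:
  i=0: ✗ (fails at j=0)
  i=1: ✗ (fails at j=1)
  i=2: ✗ (fails at j=3)
  i=3: ✗ (fails at j=3)
  i=4: ✓ (all of [4,6])
  i=5: ✓ (all of [5,7])
  i=6: ✓ (all of [6,8])
  i=7: ✓ (all of [7,9])
  i=8: ✓ (all of [8,10])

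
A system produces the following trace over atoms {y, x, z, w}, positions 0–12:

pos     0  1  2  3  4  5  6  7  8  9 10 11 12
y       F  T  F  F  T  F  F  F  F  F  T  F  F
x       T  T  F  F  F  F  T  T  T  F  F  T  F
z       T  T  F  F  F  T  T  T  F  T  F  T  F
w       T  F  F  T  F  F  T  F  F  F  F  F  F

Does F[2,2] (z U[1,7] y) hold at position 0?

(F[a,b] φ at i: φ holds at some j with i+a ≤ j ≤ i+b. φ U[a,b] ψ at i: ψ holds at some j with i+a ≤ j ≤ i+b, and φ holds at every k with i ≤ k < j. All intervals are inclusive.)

Check (z U[1,7] y) at each j in [2,2]:
  j=2: fails
No position in the window satisfies it → formula fails.

Does not hold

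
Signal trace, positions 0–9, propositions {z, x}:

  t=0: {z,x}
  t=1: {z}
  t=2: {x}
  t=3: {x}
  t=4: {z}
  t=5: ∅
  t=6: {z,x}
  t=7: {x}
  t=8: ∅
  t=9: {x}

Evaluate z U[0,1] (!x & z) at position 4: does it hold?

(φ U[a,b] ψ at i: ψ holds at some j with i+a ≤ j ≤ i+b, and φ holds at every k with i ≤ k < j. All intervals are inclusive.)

Yes

Need some j in [4,5] with (!x & z), and z at every k in [4,j-1].
  j=4: (!x & z) holds; no prefix to check → satisfied.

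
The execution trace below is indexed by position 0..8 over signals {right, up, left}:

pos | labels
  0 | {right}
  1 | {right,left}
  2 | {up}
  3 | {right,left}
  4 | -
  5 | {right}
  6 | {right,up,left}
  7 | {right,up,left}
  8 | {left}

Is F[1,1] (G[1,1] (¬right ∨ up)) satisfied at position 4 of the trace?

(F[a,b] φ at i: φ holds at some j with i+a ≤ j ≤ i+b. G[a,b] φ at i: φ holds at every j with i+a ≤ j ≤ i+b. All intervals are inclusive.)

Yes

Check G[1,1] (¬right ∨ up) at each j in [5,5]:
  j=5: holds on [6,6]
Found at j=5 → formula holds.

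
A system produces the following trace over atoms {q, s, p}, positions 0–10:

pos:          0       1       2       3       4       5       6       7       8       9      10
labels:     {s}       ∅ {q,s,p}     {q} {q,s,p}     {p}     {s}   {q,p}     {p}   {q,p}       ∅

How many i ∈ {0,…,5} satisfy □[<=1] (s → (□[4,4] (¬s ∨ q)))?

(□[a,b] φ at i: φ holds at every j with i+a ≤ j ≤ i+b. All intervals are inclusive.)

4

Evaluate at each i in [0,5]:
  i=0: ✓ (all of [0,1])
  i=1: ✗ (fails at j=2)
  i=2: ✗ (fails at j=2)
  i=3: ✓ (all of [3,4])
  i=4: ✓ (all of [4,5])
  i=5: ✓ (all of [5,6])
Positions where it holds: {0, 3, 4, 5} → 4.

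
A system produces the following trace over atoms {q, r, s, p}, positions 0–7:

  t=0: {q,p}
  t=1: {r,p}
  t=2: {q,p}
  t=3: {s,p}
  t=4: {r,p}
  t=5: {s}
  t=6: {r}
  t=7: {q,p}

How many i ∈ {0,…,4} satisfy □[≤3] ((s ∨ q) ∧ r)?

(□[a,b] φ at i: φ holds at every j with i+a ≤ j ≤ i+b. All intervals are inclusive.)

Evaluate at each i in [0,4]:
  i=0: ✗ (fails at j=0)
  i=1: ✗ (fails at j=1)
  i=2: ✗ (fails at j=2)
  i=3: ✗ (fails at j=3)
  i=4: ✗ (fails at j=4)
Positions where it holds: {} → 0.

0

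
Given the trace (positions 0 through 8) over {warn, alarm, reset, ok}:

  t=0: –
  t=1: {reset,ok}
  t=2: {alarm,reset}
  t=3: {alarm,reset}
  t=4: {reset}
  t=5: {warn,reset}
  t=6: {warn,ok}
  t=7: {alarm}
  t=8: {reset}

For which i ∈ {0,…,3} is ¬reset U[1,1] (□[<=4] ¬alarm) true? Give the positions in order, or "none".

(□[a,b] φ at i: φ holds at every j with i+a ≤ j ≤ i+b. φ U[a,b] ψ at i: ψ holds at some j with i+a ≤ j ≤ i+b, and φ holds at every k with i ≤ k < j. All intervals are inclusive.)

Evaluate at each i in [0,3]:
  i=0: ✗ (no rhs in [1,1])
  i=1: ✗ (no rhs in [2,2])
  i=2: ✗ (no rhs in [3,3])
  i=3: ✗ (no rhs in [4,4])

none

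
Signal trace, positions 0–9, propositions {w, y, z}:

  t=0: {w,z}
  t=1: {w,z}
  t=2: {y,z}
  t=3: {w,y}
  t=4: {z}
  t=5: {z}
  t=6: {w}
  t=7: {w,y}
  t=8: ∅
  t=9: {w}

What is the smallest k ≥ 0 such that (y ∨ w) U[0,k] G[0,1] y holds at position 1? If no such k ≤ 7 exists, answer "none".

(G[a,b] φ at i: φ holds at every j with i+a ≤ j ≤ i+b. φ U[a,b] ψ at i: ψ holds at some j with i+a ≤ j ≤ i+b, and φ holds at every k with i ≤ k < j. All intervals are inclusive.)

1

Need earliest j ≥ 1 with G[0,1] y, and (y ∨ w) at every k in [1,j-1].
  j=1: rhs fails.
  j=2: rhs holds; lhs holds on [1,1]. k = 1.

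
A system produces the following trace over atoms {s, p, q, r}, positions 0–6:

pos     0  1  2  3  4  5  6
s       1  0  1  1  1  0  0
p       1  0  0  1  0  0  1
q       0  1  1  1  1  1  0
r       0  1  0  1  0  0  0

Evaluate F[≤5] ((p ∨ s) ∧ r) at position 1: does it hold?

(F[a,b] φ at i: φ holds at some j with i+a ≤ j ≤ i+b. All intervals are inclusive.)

Yes

Check ((p ∨ s) ∧ r) at each j in [1,6]:
  j=1: false
  j=2: false
  j=3: true
  j=4: false
  j=5: false
  j=6: false
Found at j=3 → formula holds.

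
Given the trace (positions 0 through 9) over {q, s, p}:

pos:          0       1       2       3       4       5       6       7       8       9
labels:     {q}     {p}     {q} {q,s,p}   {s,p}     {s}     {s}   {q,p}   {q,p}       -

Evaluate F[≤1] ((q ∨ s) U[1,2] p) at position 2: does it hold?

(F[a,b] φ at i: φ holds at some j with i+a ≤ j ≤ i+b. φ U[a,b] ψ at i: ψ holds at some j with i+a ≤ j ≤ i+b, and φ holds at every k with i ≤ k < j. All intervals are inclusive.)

Check ((q ∨ s) U[1,2] p) at each j in [2,3]:
  j=2: holds
  j=3: holds
Found at j=2 → formula holds.

Yes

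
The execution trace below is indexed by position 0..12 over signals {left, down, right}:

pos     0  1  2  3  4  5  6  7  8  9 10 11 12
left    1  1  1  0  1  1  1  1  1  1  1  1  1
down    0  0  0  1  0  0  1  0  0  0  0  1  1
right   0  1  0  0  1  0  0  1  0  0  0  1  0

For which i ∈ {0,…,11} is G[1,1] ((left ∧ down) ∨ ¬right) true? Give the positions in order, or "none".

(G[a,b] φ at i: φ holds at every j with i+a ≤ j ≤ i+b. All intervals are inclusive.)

1, 2, 4, 5, 7, 8, 9, 10, 11

Evaluate at each i in [0,11]:
  i=0: ✗ (fails at j=1)
  i=1: ✓ (all of [2,2])
  i=2: ✓ (all of [3,3])
  i=3: ✗ (fails at j=4)
  i=4: ✓ (all of [5,5])
  i=5: ✓ (all of [6,6])
  i=6: ✗ (fails at j=7)
  i=7: ✓ (all of [8,8])
  i=8: ✓ (all of [9,9])
  i=9: ✓ (all of [10,10])
  i=10: ✓ (all of [11,11])
  i=11: ✓ (all of [12,12])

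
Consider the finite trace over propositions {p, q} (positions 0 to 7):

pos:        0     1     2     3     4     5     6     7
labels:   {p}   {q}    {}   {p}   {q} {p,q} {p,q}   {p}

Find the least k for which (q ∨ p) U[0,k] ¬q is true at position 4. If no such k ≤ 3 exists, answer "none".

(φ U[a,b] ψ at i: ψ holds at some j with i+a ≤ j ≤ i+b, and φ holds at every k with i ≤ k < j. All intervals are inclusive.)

Need earliest j ≥ 4 with ¬q, and (q ∨ p) at every k in [4,j-1].
  j=4: rhs fails.
  j=5: rhs fails.
  j=6: rhs fails.
  j=7: rhs holds; lhs holds on [4,6]. k = 3.

3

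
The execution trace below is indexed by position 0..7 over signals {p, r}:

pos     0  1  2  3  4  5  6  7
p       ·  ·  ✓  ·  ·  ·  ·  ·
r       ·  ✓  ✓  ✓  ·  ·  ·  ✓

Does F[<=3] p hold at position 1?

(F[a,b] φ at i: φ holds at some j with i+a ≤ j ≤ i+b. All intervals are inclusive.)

True

Check p at each j in [1,4]:
  j=1: false
  j=2: true
  j=3: false
  j=4: false
Found at j=2 → formula holds.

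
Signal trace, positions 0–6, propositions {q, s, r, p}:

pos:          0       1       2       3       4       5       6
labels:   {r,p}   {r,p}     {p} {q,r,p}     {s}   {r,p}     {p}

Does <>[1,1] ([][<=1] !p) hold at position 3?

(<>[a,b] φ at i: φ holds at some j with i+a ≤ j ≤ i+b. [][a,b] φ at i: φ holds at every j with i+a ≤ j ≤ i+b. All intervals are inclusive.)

Does not hold

Check [][<=1] !p at each j in [4,4]:
  j=4: fails at 5
No position in the window satisfies it → formula fails.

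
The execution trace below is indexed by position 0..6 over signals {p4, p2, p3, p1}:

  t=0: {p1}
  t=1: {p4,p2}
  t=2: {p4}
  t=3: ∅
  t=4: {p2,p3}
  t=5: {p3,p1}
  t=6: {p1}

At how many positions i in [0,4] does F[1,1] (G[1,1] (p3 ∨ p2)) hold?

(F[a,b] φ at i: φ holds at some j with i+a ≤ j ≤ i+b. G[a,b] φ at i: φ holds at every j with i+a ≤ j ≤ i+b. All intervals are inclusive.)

2

Evaluate at each i in [0,4]:
  i=0: ✗ (none in [1,1])
  i=1: ✗ (none in [2,2])
  i=2: ✓ (witness j=3)
  i=3: ✓ (witness j=4)
  i=4: ✗ (none in [5,5])
Positions where it holds: {2, 3} → 2.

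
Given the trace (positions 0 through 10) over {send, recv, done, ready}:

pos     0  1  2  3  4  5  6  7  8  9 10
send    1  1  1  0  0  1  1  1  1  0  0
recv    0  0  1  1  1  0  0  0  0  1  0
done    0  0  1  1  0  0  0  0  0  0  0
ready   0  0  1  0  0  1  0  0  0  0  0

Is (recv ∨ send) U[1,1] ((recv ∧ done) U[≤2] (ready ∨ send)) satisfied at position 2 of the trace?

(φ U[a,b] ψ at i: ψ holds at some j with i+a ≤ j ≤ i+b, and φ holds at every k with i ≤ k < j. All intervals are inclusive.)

Need some j in [3,3] with ((recv ∧ done) U[≤2] (ready ∨ send)), and (recv ∨ send) at every k in [2,j-1].
  j=3: ((recv ∧ done) U[≤2] (ready ∨ send)) — fails.
No j in the window works → until fails.

False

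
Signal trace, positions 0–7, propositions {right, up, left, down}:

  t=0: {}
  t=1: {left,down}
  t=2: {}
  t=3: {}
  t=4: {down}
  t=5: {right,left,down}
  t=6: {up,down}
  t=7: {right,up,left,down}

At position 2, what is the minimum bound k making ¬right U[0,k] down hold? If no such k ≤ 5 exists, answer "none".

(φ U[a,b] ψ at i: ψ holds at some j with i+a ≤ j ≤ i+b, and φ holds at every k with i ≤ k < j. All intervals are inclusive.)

Need earliest j ≥ 2 with down, and ¬right at every k in [2,j-1].
  j=2: rhs fails.
  j=3: rhs fails.
  j=4: rhs holds; lhs holds on [2,3]. k = 2.

2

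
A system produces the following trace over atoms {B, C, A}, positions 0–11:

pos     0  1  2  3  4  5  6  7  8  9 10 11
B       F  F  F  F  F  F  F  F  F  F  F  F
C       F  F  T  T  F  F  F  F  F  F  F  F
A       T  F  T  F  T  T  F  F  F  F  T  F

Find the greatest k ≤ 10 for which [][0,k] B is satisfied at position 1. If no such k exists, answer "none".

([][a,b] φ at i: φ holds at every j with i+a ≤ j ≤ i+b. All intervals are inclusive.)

none

B must hold from j=1 onward; find where it first fails.
  j=1: fails → no k works.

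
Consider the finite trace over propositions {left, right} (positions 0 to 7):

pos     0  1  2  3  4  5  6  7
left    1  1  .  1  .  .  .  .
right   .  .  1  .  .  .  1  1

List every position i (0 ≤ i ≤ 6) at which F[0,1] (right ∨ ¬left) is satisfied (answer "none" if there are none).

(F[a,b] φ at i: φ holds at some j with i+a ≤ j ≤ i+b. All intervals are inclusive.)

1, 2, 3, 4, 5, 6

Evaluate at each i in [0,6]:
  i=0: ✗ (none in [0,1])
  i=1: ✓ (witness j=2)
  i=2: ✓ (witness j=2)
  i=3: ✓ (witness j=4)
  i=4: ✓ (witness j=4)
  i=5: ✓ (witness j=5)
  i=6: ✓ (witness j=6)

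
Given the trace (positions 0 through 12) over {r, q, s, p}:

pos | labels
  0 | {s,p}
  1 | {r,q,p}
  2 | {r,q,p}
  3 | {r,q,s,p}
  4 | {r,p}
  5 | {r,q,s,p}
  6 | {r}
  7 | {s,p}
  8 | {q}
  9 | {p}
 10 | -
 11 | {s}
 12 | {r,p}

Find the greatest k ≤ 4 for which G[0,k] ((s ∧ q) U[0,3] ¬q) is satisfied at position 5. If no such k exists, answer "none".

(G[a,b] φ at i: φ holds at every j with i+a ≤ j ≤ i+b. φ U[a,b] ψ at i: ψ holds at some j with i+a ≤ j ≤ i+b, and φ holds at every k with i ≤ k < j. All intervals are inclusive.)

((s ∧ q) U[0,3] ¬q) must hold from j=5 onward; find where it first fails.
  j=5: holds
  j=6: holds
  j=7: holds
  j=8: fails
Holds on [5,7], so largest k = 2.

2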